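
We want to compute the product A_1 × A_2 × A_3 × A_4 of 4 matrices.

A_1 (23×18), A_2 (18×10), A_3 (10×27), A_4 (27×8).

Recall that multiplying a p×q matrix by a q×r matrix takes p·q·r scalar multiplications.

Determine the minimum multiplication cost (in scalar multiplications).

Adjacent pairs: A_1A_2 = 23·18·10 = 4140; A_2A_3 = 18·10·27 = 4860; A_3A_4 = 10·27·8 = 2160.
Length 3: A_1..A_3: k=1: 0+4860+23·18·27=16038; k=2: 4140+0+23·10·27=10350 → min 10350 | A_2..A_4: k=2: 0+2160+18·10·8=3600; k=3: 4860+0+18·27·8=8748 → min 3600.
Length 4: A_1..A_4: k=1: 0+3600+23·18·8=6912; k=2: 4140+2160+23·10·8=8140; k=3: 10350+0+23·27·8=15318 → min 6912.
Optimal order: (A_1 × (A_2 × (A_3 × A_4))) with cost 6912.

6912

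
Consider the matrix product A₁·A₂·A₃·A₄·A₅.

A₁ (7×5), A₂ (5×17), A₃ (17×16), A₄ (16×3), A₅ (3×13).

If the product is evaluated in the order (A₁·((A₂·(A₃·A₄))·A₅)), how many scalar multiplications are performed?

1721

(A₃·A₄): 17×16 by 16×3 → 17×3, cost 17·16·3 = 816
(A₂·(A₃·A₄)): 5×17 by 17×3 → 5×3, cost 5·17·3 = 255; cumulative 1071
((A₂·(A₃·A₄))·A₅): 5×3 by 3×13 → 5×13, cost 5·3·13 = 195; cumulative 1266
(A₁·((A₂·(A₃·A₄))·A₅)): 7×5 by 5×13 → 7×13, cost 7·5·13 = 455; cumulative 1721
Total: 1721 scalar multiplications.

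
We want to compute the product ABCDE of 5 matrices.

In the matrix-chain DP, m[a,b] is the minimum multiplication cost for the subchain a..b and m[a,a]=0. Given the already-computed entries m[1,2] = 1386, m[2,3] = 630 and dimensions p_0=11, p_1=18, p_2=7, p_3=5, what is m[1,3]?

1620

m[1,3] = min over k∈[1,2] of m[1,k]+m[k+1,3]+p_{0}·p_k·p_{3}.
k=1: 0 + 630 + 11·18·5 = 1620; k=2: 1386 + 0 + 11·7·5 = 1771.
Minimum: 1620 at k=1.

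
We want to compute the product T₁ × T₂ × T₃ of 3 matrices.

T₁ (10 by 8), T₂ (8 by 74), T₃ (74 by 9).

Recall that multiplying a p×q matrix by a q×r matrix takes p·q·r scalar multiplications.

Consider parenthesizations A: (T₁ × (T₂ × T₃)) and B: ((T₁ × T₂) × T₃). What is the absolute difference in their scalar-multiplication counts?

6532

Order A = (T₁ × (T₂ × T₃)): (T₂ × T₃): 8×74 by 74×9 → 8×9, cost 8·74·9 = 5328; (T₁ × (T₂ × T₃)): 10×8 by 8×9 → 10×9, cost 10·8·9 = 720; cumulative 6048. Total 6048.
Order B = ((T₁ × T₂) × T₃): (T₁ × T₂): 10×8 by 8×74 → 10×74, cost 10·8·74 = 5920; ((T₁ × T₂) × T₃): 10×74 by 74×9 → 10×9, cost 10·74·9 = 6660; cumulative 12580. Total 12580.
Difference: |6048 − 12580| = 6532.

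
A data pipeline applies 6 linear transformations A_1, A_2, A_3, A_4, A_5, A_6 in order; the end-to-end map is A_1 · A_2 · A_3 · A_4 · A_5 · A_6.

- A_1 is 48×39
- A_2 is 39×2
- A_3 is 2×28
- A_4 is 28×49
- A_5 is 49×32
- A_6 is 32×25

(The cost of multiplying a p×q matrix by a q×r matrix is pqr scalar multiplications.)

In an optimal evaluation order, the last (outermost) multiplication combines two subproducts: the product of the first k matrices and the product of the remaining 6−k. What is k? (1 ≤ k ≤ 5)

2

Adjacent pairs: A_1A_2 = 48·39·2 = 3744; A_2A_3 = 39·2·28 = 2184; A_3A_4 = 2·28·49 = 2744; A_4A_5 = 28·49·32 = 43904; A_5A_6 = 49·32·25 = 39200.
Length 3: A_1..A_3: k=1: 0+2184+48·39·28=54600; k=2: 3744+0+48·2·28=6432 → min 6432 | A_2..A_4: k=2: 0+2744+39·2·49=6566; k=3: 2184+0+39·28·49=55692 → min 6566 | A_3..A_5: k=3: 0+43904+2·28·32=45696; k=4: 2744+0+2·49·32=5880 → min 5880 | A_4..A_6: k=4: 0+39200+28·49·25=73500; k=5: 43904+0+28·32·25=66304 → min 66304.
Length 4: A_1..A_4: k=1: 0+6566+48·39·49=98294; k=2: 3744+2744+48·2·49=11192; k=3: 6432+0+48·28·49=72288 → min 11192 | A_2..A_5: k=2: 0+5880+39·2·32=8376; k=3: 2184+43904+39·28·32=81032; k=4: 6566+0+39·49·32=67718 → min 8376 | A_3..A_6: k=3: 0+66304+2·28·25=67704; k=4: 2744+39200+2·49·25=44394; k=5: 5880+0+2·32·25=7480 → min 7480.
Length 5: A_1..A_5: k=1: 0+8376+48·39·32=68280; k=2: 3744+5880+48·2·32=12696; k=3: 6432+43904+48·28·32=93344; k=4: 11192+0+48·49·32=86456 → min 12696 | A_2..A_6: k=2: 0+7480+39·2·25=9430; k=3: 2184+66304+39·28·25=95788; k=4: 6566+39200+39·49·25=93541; k=5: 8376+0+39·32·25=39576 → min 9430.
Top-level splits: k=1: (A_1..A_1)·(A_2..A_6) → 0+9430+48·39·25 = 56230; k=2: (A_1..A_2)·(A_3..A_6) → 3744+7480+48·2·25 = 13624; k=3: (A_1..A_3)·(A_4..A_6) → 6432+66304+48·28·25 = 106336; k=4: (A_1..A_4)·(A_5..A_6) → 11192+39200+48·49·25 = 109192; k=5: (A_1..A_5)·(A_6..A_6) → 12696+0+48·32·25 = 51096.
Best split is after A_2, i.e. k = 2.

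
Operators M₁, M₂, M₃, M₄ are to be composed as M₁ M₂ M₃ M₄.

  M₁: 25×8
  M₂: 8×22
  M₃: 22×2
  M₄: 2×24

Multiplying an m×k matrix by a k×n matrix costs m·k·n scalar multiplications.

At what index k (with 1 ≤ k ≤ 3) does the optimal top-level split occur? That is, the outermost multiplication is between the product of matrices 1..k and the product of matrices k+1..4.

3

Adjacent pairs: M₁M₂ = 25·8·22 = 4400; M₂M₃ = 8·22·2 = 352; M₃M₄ = 22·2·24 = 1056.
Length 3: M₁..M₃: k=1: 0+352+25·8·2=752; k=2: 4400+0+25·22·2=5500 → min 752 | M₂..M₄: k=2: 0+1056+8·22·24=5280; k=3: 352+0+8·2·24=736 → min 736.
Top-level splits: k=1: (M₁..M₁)·(M₂..M₄) → 0+736+25·8·24 = 5536; k=2: (M₁..M₂)·(M₃..M₄) → 4400+1056+25·22·24 = 18656; k=3: (M₁..M₃)·(M₄..M₄) → 752+0+25·2·24 = 1952.
Best split is after M₃, i.e. k = 3.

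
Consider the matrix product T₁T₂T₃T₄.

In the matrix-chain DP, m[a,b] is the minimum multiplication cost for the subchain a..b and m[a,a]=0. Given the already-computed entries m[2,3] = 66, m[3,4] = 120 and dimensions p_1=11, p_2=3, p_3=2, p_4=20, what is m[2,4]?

m[2,4] = min over k∈[2,3] of m[2,k]+m[k+1,4]+p_{1}·p_k·p_{4}.
k=2: 0 + 120 + 11·3·20 = 780; k=3: 66 + 0 + 11·2·20 = 506.
Minimum: 506 at k=3.

506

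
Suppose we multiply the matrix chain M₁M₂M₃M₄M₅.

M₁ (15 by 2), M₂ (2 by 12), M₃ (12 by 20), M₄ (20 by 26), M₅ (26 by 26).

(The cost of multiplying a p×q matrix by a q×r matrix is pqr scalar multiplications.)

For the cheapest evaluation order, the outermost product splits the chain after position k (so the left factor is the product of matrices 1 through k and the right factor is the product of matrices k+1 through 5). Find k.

1

Adjacent pairs: M₁M₂ = 15·2·12 = 360; M₂M₃ = 2·12·20 = 480; M₃M₄ = 12·20·26 = 6240; M₄M₅ = 20·26·26 = 13520.
Length 3: M₁..M₃: k=1: 0+480+15·2·20=1080; k=2: 360+0+15·12·20=3960 → min 1080 | M₂..M₄: k=2: 0+6240+2·12·26=6864; k=3: 480+0+2·20·26=1520 → min 1520 | M₃..M₅: k=3: 0+13520+12·20·26=19760; k=4: 6240+0+12·26·26=14352 → min 14352.
Length 4: M₁..M₄: k=1: 0+1520+15·2·26=2300; k=2: 360+6240+15·12·26=11280; k=3: 1080+0+15·20·26=8880 → min 2300 | M₂..M₅: k=2: 0+14352+2·12·26=14976; k=3: 480+13520+2·20·26=15040; k=4: 1520+0+2·26·26=2872 → min 2872.
Top-level splits: k=1: (M₁..M₁)·(M₂..M₅) → 0+2872+15·2·26 = 3652; k=2: (M₁..M₂)·(M₃..M₅) → 360+14352+15·12·26 = 19392; k=3: (M₁..M₃)·(M₄..M₅) → 1080+13520+15·20·26 = 22400; k=4: (M₁..M₄)·(M₅..M₅) → 2300+0+15·26·26 = 12440.
Best split is after M₁, i.e. k = 1.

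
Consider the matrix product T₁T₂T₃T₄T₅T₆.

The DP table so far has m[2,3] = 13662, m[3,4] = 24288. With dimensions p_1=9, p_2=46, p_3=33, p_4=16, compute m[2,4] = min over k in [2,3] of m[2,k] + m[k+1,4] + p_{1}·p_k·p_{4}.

m[2,4] = min over k∈[2,3] of m[2,k]+m[k+1,4]+p_{1}·p_k·p_{4}.
k=2: 0 + 24288 + 9·46·16 = 30912; k=3: 13662 + 0 + 9·33·16 = 18414.
Minimum: 18414 at k=3.

18414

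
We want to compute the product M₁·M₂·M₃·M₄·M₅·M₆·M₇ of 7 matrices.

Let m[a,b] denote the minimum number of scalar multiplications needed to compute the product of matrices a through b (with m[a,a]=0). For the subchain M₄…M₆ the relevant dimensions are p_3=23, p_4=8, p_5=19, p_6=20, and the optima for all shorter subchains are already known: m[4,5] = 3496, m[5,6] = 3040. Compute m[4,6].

6720

m[4,6] = min over k∈[4,5] of m[4,k]+m[k+1,6]+p_{3}·p_k·p_{6}.
k=4: 0 + 3040 + 23·8·20 = 6720; k=5: 3496 + 0 + 23·19·20 = 12236.
Minimum: 6720 at k=4.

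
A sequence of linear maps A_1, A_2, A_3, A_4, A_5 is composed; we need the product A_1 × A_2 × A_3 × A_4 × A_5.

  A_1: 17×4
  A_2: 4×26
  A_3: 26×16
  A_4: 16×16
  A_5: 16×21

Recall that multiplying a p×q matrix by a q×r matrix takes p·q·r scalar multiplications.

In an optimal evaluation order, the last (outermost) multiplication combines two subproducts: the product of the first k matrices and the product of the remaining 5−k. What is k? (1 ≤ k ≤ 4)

1

Adjacent pairs: A_1A_2 = 17·4·26 = 1768; A_2A_3 = 4·26·16 = 1664; A_3A_4 = 26·16·16 = 6656; A_4A_5 = 16·16·21 = 5376.
Length 3: A_1..A_3: k=1: 0+1664+17·4·16=2752; k=2: 1768+0+17·26·16=8840 → min 2752 | A_2..A_4: k=2: 0+6656+4·26·16=8320; k=3: 1664+0+4·16·16=2688 → min 2688 | A_3..A_5: k=3: 0+5376+26·16·21=14112; k=4: 6656+0+26·16·21=15392 → min 14112.
Length 4: A_1..A_4: k=1: 0+2688+17·4·16=3776; k=2: 1768+6656+17·26·16=15496; k=3: 2752+0+17·16·16=7104 → min 3776 | A_2..A_5: k=2: 0+14112+4·26·21=16296; k=3: 1664+5376+4·16·21=8384; k=4: 2688+0+4·16·21=4032 → min 4032.
Top-level splits: k=1: (A_1..A_1)·(A_2..A_5) → 0+4032+17·4·21 = 5460; k=2: (A_1..A_2)·(A_3..A_5) → 1768+14112+17·26·21 = 25162; k=3: (A_1..A_3)·(A_4..A_5) → 2752+5376+17·16·21 = 13840; k=4: (A_1..A_4)·(A_5..A_5) → 3776+0+17·16·21 = 9488.
Best split is after A_1, i.e. k = 1.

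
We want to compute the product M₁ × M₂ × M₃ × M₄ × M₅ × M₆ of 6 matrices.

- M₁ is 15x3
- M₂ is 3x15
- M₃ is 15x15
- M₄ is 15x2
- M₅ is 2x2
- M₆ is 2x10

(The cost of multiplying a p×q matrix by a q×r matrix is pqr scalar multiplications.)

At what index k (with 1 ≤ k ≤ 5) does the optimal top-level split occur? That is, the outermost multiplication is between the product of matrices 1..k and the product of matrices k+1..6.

5

Adjacent pairs: M₁M₂ = 15·3·15 = 675; M₂M₃ = 3·15·15 = 675; M₃M₄ = 15·15·2 = 450; M₄M₅ = 15·2·2 = 60; M₅M₆ = 2·2·10 = 40.
Length 3: M₁..M₃: k=1: 0+675+15·3·15=1350; k=2: 675+0+15·15·15=4050 → min 1350 | M₂..M₄: k=2: 0+450+3·15·2=540; k=3: 675+0+3·15·2=765 → min 540 | M₃..M₅: k=3: 0+60+15·15·2=510; k=4: 450+0+15·2·2=510 → min 510 | M₄..M₆: k=4: 0+40+15·2·10=340; k=5: 60+0+15·2·10=360 → min 340.
Length 4: M₁..M₄: k=1: 0+540+15·3·2=630; k=2: 675+450+15·15·2=1575; k=3: 1350+0+15·15·2=1800 → min 630 | M₂..M₅: k=2: 0+510+3·15·2=600; k=3: 675+60+3·15·2=825; k=4: 540+0+3·2·2=552 → min 552 | M₃..M₆: k=3: 0+340+15·15·10=2590; k=4: 450+40+15·2·10=790; k=5: 510+0+15·2·10=810 → min 790.
Length 5: M₁..M₅: k=1: 0+552+15·3·2=642; k=2: 675+510+15·15·2=1635; k=3: 1350+60+15·15·2=1860; k=4: 630+0+15·2·2=690 → min 642 | M₂..M₆: k=2: 0+790+3·15·10=1240; k=3: 675+340+3·15·10=1465; k=4: 540+40+3·2·10=640; k=5: 552+0+3·2·10=612 → min 612.
Top-level splits: k=1: (M₁..M₁)·(M₂..M₆) → 0+612+15·3·10 = 1062; k=2: (M₁..M₂)·(M₃..M₆) → 675+790+15·15·10 = 3715; k=3: (M₁..M₃)·(M₄..M₆) → 1350+340+15·15·10 = 3940; k=4: (M₁..M₄)·(M₅..M₆) → 630+40+15·2·10 = 970; k=5: (M₁..M₅)·(M₆..M₆) → 642+0+15·2·10 = 942.
Best split is after M₅, i.e. k = 5.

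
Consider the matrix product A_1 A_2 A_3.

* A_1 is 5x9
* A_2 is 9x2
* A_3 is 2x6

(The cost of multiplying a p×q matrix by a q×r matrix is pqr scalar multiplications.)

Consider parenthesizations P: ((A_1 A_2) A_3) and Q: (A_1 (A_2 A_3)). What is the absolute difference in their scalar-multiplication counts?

228

Order P = ((A_1 A_2) A_3): (A_1 A_2): 5×9 by 9×2 → 5×2, cost 5·9·2 = 90; ((A_1 A_2) A_3): 5×2 by 2×6 → 5×6, cost 5·2·6 = 60; cumulative 150. Total 150.
Order Q = (A_1 (A_2 A_3)): (A_2 A_3): 9×2 by 2×6 → 9×6, cost 9·2·6 = 108; (A_1 (A_2 A_3)): 5×9 by 9×6 → 5×6, cost 5·9·6 = 270; cumulative 378. Total 378.
Difference: |150 − 378| = 228.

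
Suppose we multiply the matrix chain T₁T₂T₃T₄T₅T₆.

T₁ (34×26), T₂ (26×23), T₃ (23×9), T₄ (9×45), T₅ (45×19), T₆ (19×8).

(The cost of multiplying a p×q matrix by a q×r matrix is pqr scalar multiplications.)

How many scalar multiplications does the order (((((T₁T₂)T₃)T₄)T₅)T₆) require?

75378

(T₁T₂): 34×26 by 26×23 → 34×23, cost 34·26·23 = 20332
((T₁T₂)T₃): 34×23 by 23×9 → 34×9, cost 34·23·9 = 7038; cumulative 27370
(((T₁T₂)T₃)T₄): 34×9 by 9×45 → 34×45, cost 34·9·45 = 13770; cumulative 41140
((((T₁T₂)T₃)T₄)T₅): 34×45 by 45×19 → 34×19, cost 34·45·19 = 29070; cumulative 70210
(((((T₁T₂)T₃)T₄)T₅)T₆): 34×19 by 19×8 → 34×8, cost 34·19·8 = 5168; cumulative 75378
Total: 75378 scalar multiplications.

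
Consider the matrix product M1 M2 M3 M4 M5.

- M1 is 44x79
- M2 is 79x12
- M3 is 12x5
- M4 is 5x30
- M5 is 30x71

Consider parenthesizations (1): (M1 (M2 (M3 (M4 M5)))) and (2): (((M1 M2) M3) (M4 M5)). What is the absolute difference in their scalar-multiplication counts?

258392

Order (1) = (M1 (M2 (M3 (M4 M5)))): (M4 M5): 5×30 by 30×71 → 5×71, cost 5·30·71 = 10650; (M3 (M4 M5)): 12×5 by 5×71 → 12×71, cost 12·5·71 = 4260; cumulative 14910; (M2 (M3 (M4 M5))): 79×12 by 12×71 → 79×71, cost 79·12·71 = 67308; cumulative 82218; (M1 (M2 (M3 (M4 M5)))): 44×79 by 79×71 → 44×71, cost 44·79·71 = 246796; cumulative 329014. Total 329014.
Order (2) = (((M1 M2) M3) (M4 M5)): (M1 M2): 44×79 by 79×12 → 44×12, cost 44·79·12 = 41712; ((M1 M2) M3): 44×12 by 12×5 → 44×5, cost 44·12·5 = 2640; cumulative 44352; (M4 M5): 5×30 by 30×71 → 5×71, cost 5·30·71 = 10650; (((M1 M2) M3) (M4 M5)): 44×5 by 5×71 → 44×71, cost 44·5·71 = 15620; cumulative 70622. Total 70622.
Difference: |329014 − 70622| = 258392.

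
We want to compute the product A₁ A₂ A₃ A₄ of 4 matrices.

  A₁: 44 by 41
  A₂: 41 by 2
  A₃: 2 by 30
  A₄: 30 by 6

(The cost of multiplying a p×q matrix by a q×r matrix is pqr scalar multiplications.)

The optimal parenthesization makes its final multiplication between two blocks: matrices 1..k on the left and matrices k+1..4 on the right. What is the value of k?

Adjacent pairs: A₁A₂ = 44·41·2 = 3608; A₂A₃ = 41·2·30 = 2460; A₃A₄ = 2·30·6 = 360.
Length 3: A₁..A₃: k=1: 0+2460+44·41·30=56580; k=2: 3608+0+44·2·30=6248 → min 6248 | A₂..A₄: k=2: 0+360+41·2·6=852; k=3: 2460+0+41·30·6=9840 → min 852.
Top-level splits: k=1: (A₁..A₁)·(A₂..A₄) → 0+852+44·41·6 = 11676; k=2: (A₁..A₂)·(A₃..A₄) → 3608+360+44·2·6 = 4496; k=3: (A₁..A₃)·(A₄..A₄) → 6248+0+44·30·6 = 14168.
Best split is after A₂, i.e. k = 2.

2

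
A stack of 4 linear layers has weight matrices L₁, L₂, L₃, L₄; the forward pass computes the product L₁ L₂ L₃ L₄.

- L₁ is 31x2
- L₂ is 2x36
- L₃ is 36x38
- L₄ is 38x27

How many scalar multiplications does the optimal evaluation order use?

Adjacent pairs: L₁L₂ = 31·2·36 = 2232; L₂L₃ = 2·36·38 = 2736; L₃L₄ = 36·38·27 = 36936.
Length 3: L₁..L₃: k=1: 0+2736+31·2·38=5092; k=2: 2232+0+31·36·38=44640 → min 5092 | L₂..L₄: k=2: 0+36936+2·36·27=38880; k=3: 2736+0+2·38·27=4788 → min 4788.
Length 4: L₁..L₄: k=1: 0+4788+31·2·27=6462; k=2: 2232+36936+31·36·27=69300; k=3: 5092+0+31·38·27=36898 → min 6462.
Optimal order: (L₁ ((L₂ L₃) L₄)) with cost 6462.

6462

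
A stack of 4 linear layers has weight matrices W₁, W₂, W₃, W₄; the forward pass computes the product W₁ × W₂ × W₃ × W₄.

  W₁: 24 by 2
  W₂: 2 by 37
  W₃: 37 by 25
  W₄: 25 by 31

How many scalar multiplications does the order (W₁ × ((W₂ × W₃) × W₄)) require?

4888

(W₂ × W₃): 2×37 by 37×25 → 2×25, cost 2·37·25 = 1850
((W₂ × W₃) × W₄): 2×25 by 25×31 → 2×31, cost 2·25·31 = 1550; cumulative 3400
(W₁ × ((W₂ × W₃) × W₄)): 24×2 by 2×31 → 24×31, cost 24·2·31 = 1488; cumulative 4888
Total: 4888 scalar multiplications.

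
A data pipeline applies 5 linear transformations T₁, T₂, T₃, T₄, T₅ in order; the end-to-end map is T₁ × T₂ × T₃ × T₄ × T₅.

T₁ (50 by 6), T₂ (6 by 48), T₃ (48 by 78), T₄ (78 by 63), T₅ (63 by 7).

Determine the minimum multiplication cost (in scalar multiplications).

Adjacent pairs: T₁T₂ = 50·6·48 = 14400; T₂T₃ = 6·48·78 = 22464; T₃T₄ = 48·78·63 = 235872; T₄T₅ = 78·63·7 = 34398.
Length 3: T₁..T₃: k=1: 0+22464+50·6·78=45864; k=2: 14400+0+50·48·78=201600 → min 45864 | T₂..T₄: k=2: 0+235872+6·48·63=254016; k=3: 22464+0+6·78·63=51948 → min 51948 | T₃..T₅: k=3: 0+34398+48·78·7=60606; k=4: 235872+0+48·63·7=257040 → min 60606.
Length 4: T₁..T₄: k=1: 0+51948+50·6·63=70848; k=2: 14400+235872+50·48·63=401472; k=3: 45864+0+50·78·63=291564 → min 70848 | T₂..T₅: k=2: 0+60606+6·48·7=62622; k=3: 22464+34398+6·78·7=60138; k=4: 51948+0+6·63·7=54594 → min 54594.
Length 5: T₁..T₅: k=1: 0+54594+50·6·7=56694; k=2: 14400+60606+50·48·7=91806; k=3: 45864+34398+50·78·7=107562; k=4: 70848+0+50·63·7=92898 → min 56694.
Optimal order: (T₁ × (((T₂ × T₃) × T₄) × T₅)) with cost 56694.

56694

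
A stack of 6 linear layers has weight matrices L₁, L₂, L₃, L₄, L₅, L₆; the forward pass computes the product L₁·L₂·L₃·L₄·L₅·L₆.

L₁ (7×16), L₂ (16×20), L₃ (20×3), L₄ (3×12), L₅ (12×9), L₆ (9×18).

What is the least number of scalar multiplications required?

2484

Adjacent pairs: L₁L₂ = 7·16·20 = 2240; L₂L₃ = 16·20·3 = 960; L₃L₄ = 20·3·12 = 720; L₄L₅ = 3·12·9 = 324; L₅L₆ = 12·9·18 = 1944.
Length 3: L₁..L₃: k=1: 0+960+7·16·3=1296; k=2: 2240+0+7·20·3=2660 → min 1296 | L₂..L₄: k=2: 0+720+16·20·12=4560; k=3: 960+0+16·3·12=1536 → min 1536 | L₃..L₅: k=3: 0+324+20·3·9=864; k=4: 720+0+20·12·9=2880 → min 864 | L₄..L₆: k=4: 0+1944+3·12·18=2592; k=5: 324+0+3·9·18=810 → min 810.
Length 4: L₁..L₄: k=1: 0+1536+7·16·12=2880; k=2: 2240+720+7·20·12=4640; k=3: 1296+0+7·3·12=1548 → min 1548 | L₂..L₅: k=2: 0+864+16·20·9=3744; k=3: 960+324+16·3·9=1716; k=4: 1536+0+16·12·9=3264 → min 1716 | L₃..L₆: k=3: 0+810+20·3·18=1890; k=4: 720+1944+20·12·18=6984; k=5: 864+0+20·9·18=4104 → min 1890.
Length 5: L₁..L₅: k=1: 0+1716+7·16·9=2724; k=2: 2240+864+7·20·9=4364; k=3: 1296+324+7·3·9=1809; k=4: 1548+0+7·12·9=2304 → min 1809 | L₂..L₆: k=2: 0+1890+16·20·18=7650; k=3: 960+810+16·3·18=2634; k=4: 1536+1944+16·12·18=6936; k=5: 1716+0+16·9·18=4308 → min 2634.
Length 6: L₁..L₆: k=1: 0+2634+7·16·18=4650; k=2: 2240+1890+7·20·18=6650; k=3: 1296+810+7·3·18=2484; k=4: 1548+1944+7·12·18=5004; k=5: 1809+0+7·9·18=2943 → min 2484.
Optimal order: ((L₁·(L₂·L₃))·((L₄·L₅)·L₆)) with cost 2484.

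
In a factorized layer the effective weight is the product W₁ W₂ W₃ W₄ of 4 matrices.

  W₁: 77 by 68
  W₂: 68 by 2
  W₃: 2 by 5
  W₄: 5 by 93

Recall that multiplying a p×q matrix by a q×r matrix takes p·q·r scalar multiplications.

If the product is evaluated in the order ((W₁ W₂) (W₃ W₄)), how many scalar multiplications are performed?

25724

(W₁ W₂): 77×68 by 68×2 → 77×2, cost 77·68·2 = 10472
(W₃ W₄): 2×5 by 5×93 → 2×93, cost 2·5·93 = 930
((W₁ W₂) (W₃ W₄)): 77×2 by 2×93 → 77×93, cost 77·2·93 = 14322; cumulative 25724
Total: 25724 scalar multiplications.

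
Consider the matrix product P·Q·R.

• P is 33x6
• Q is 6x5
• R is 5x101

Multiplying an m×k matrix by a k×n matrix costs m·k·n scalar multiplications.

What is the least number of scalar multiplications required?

17655

Order (P·(Q·R)): (Q·R): 6×5 by 5×101 → 6×101, cost 6·5·101 = 3030; (P·(Q·R)): 33×6 by 6×101 → 33×101, cost 33·6·101 = 19998; cumulative 23028. Total 23028.
Order ((P·Q)·R): (P·Q): 33×6 by 6×5 → 33×5, cost 33·6·5 = 990; ((P·Q)·R): 33×5 by 5×101 → 33×101, cost 33·5·101 = 16665; cumulative 17655. Total 17655.
Minimum: 17655.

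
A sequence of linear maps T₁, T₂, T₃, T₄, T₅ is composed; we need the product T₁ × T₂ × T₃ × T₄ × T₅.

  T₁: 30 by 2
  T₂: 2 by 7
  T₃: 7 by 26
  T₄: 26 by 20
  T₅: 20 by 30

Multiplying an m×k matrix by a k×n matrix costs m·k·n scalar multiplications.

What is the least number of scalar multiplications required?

Adjacent pairs: T₁T₂ = 30·2·7 = 420; T₂T₃ = 2·7·26 = 364; T₃T₄ = 7·26·20 = 3640; T₄T₅ = 26·20·30 = 15600.
Length 3: T₁..T₃: k=1: 0+364+30·2·26=1924; k=2: 420+0+30·7·26=5880 → min 1924 | T₂..T₄: k=2: 0+3640+2·7·20=3920; k=3: 364+0+2·26·20=1404 → min 1404 | T₃..T₅: k=3: 0+15600+7·26·30=21060; k=4: 3640+0+7·20·30=7840 → min 7840.
Length 4: T₁..T₄: k=1: 0+1404+30·2·20=2604; k=2: 420+3640+30·7·20=8260; k=3: 1924+0+30·26·20=17524 → min 2604 | T₂..T₅: k=2: 0+7840+2·7·30=8260; k=3: 364+15600+2·26·30=17524; k=4: 1404+0+2·20·30=2604 → min 2604.
Length 5: T₁..T₅: k=1: 0+2604+30·2·30=4404; k=2: 420+7840+30·7·30=14560; k=3: 1924+15600+30·26·30=40924; k=4: 2604+0+30·20·30=20604 → min 4404.
Optimal order: (T₁ × (((T₂ × T₃) × T₄) × T₅)) with cost 4404.

4404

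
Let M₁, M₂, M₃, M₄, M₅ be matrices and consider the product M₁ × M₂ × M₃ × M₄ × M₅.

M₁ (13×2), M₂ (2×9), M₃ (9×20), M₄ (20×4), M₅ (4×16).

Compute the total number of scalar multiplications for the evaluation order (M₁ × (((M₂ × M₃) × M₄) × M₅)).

1064

(M₂ × M₃): 2×9 by 9×20 → 2×20, cost 2·9·20 = 360
((M₂ × M₃) × M₄): 2×20 by 20×4 → 2×4, cost 2·20·4 = 160; cumulative 520
(((M₂ × M₃) × M₄) × M₅): 2×4 by 4×16 → 2×16, cost 2·4·16 = 128; cumulative 648
(M₁ × (((M₂ × M₃) × M₄) × M₅)): 13×2 by 2×16 → 13×16, cost 13·2·16 = 416; cumulative 1064
Total: 1064 scalar multiplications.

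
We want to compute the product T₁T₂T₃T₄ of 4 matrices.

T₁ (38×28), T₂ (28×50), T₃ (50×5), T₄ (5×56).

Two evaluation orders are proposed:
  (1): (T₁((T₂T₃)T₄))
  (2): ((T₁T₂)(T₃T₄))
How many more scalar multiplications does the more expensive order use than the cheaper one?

Order (1) = (T₁((T₂T₃)T₄)): (T₂T₃): 28×50 by 50×5 → 28×5, cost 28·50·5 = 7000; ((T₂T₃)T₄): 28×5 by 5×56 → 28×56, cost 28·5·56 = 7840; cumulative 14840; (T₁((T₂T₃)T₄)): 38×28 by 28×56 → 38×56, cost 38·28·56 = 59584; cumulative 74424. Total 74424.
Order (2) = ((T₁T₂)(T₃T₄)): (T₁T₂): 38×28 by 28×50 → 38×50, cost 38·28·50 = 53200; (T₃T₄): 50×5 by 5×56 → 50×56, cost 50·5·56 = 14000; ((T₁T₂)(T₃T₄)): 38×50 by 50×56 → 38×56, cost 38·50·56 = 106400; cumulative 173600. Total 173600.
Difference: |74424 − 173600| = 99176.

99176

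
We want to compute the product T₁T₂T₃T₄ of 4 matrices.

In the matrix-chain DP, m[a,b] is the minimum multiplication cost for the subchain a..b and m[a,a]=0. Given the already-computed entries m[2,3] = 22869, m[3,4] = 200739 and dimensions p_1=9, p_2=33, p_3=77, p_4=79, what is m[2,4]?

77616

m[2,4] = min over k∈[2,3] of m[2,k]+m[k+1,4]+p_{1}·p_k·p_{4}.
k=2: 0 + 200739 + 9·33·79 = 224202; k=3: 22869 + 0 + 9·77·79 = 77616.
Minimum: 77616 at k=3.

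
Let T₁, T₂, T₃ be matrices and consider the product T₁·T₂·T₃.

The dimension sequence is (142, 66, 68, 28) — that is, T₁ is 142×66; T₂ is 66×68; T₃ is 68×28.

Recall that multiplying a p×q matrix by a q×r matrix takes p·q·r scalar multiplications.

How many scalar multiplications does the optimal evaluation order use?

388080

Order (T₁·(T₂·T₃)): (T₂·T₃): 66×68 by 68×28 → 66×28, cost 66·68·28 = 125664; (T₁·(T₂·T₃)): 142×66 by 66×28 → 142×28, cost 142·66·28 = 262416; cumulative 388080. Total 388080.
Order ((T₁·T₂)·T₃): (T₁·T₂): 142×66 by 66×68 → 142×68, cost 142·66·68 = 637296; ((T₁·T₂)·T₃): 142×68 by 68×28 → 142×28, cost 142·68·28 = 270368; cumulative 907664. Total 907664.
Minimum: 388080.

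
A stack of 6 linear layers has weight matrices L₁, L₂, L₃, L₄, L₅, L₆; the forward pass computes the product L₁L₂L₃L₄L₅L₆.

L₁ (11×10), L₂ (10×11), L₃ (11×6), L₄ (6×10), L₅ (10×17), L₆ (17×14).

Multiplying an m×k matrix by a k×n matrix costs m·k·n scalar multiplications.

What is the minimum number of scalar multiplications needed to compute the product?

Adjacent pairs: L₁L₂ = 11·10·11 = 1210; L₂L₃ = 10·11·6 = 660; L₃L₄ = 11·6·10 = 660; L₄L₅ = 6·10·17 = 1020; L₅L₆ = 10·17·14 = 2380.
Length 3: L₁..L₃: k=1: 0+660+11·10·6=1320; k=2: 1210+0+11·11·6=1936 → min 1320 | L₂..L₄: k=2: 0+660+10·11·10=1760; k=3: 660+0+10·6·10=1260 → min 1260 | L₃..L₅: k=3: 0+1020+11·6·17=2142; k=4: 660+0+11·10·17=2530 → min 2142 | L₄..L₆: k=4: 0+2380+6·10·14=3220; k=5: 1020+0+6·17·14=2448 → min 2448.
Length 4: L₁..L₄: k=1: 0+1260+11·10·10=2360; k=2: 1210+660+11·11·10=3080; k=3: 1320+0+11·6·10=1980 → min 1980 | L₂..L₅: k=2: 0+2142+10·11·17=4012; k=3: 660+1020+10·6·17=2700; k=4: 1260+0+10·10·17=2960 → min 2700 | L₃..L₆: k=3: 0+2448+11·6·14=3372; k=4: 660+2380+11·10·14=4580; k=5: 2142+0+11·17·14=4760 → min 3372.
Length 5: L₁..L₅: k=1: 0+2700+11·10·17=4570; k=2: 1210+2142+11·11·17=5409; k=3: 1320+1020+11·6·17=3462; k=4: 1980+0+11·10·17=3850 → min 3462 | L₂..L₆: k=2: 0+3372+10·11·14=4912; k=3: 660+2448+10·6·14=3948; k=4: 1260+2380+10·10·14=5040; k=5: 2700+0+10·17·14=5080 → min 3948.
Length 6: L₁..L₆: k=1: 0+3948+11·10·14=5488; k=2: 1210+3372+11·11·14=6276; k=3: 1320+2448+11·6·14=4692; k=4: 1980+2380+11·10·14=5900; k=5: 3462+0+11·17·14=6080 → min 4692.
Optimal order: ((L₁(L₂L₃))((L₄L₅)L₆)) with cost 4692.

4692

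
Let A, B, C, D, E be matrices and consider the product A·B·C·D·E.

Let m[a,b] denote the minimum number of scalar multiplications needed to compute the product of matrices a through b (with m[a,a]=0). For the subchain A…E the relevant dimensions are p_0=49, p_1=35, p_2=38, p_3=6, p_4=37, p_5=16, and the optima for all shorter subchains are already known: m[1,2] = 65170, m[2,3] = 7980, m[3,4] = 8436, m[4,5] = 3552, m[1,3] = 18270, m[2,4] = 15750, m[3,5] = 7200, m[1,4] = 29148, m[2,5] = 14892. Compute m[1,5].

m[1,5] = min over k∈[1,4] of m[1,k]+m[k+1,5]+p_{0}·p_k·p_{5}.
k=1: 0 + 14892 + 49·35·16 = 42332; k=2: 65170 + 7200 + 49·38·16 = 102162; k=3: 18270 + 3552 + 49·6·16 = 26526; k=4: 29148 + 0 + 49·37·16 = 58156.
Minimum: 26526 at k=3.

26526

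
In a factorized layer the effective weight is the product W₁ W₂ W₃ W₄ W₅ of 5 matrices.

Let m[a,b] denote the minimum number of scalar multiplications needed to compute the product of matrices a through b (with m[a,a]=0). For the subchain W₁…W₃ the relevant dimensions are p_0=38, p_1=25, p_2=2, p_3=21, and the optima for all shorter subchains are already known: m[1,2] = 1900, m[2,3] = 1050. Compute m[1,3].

m[1,3] = min over k∈[1,2] of m[1,k]+m[k+1,3]+p_{0}·p_k·p_{3}.
k=1: 0 + 1050 + 38·25·21 = 21000; k=2: 1900 + 0 + 38·2·21 = 3496.
Minimum: 3496 at k=2.

3496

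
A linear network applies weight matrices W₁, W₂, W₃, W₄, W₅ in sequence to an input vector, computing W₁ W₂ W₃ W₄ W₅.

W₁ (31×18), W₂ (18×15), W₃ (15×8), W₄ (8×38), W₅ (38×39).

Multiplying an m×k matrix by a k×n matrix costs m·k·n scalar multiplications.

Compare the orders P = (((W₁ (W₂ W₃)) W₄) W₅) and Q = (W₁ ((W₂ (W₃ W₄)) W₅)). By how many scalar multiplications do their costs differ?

1268

Order P = (((W₁ (W₂ W₃)) W₄) W₅): (W₂ W₃): 18×15 by 15×8 → 18×8, cost 18·15·8 = 2160; (W₁ (W₂ W₃)): 31×18 by 18×8 → 31×8, cost 31·18·8 = 4464; cumulative 6624; ((W₁ (W₂ W₃)) W₄): 31×8 by 8×38 → 31×38, cost 31·8·38 = 9424; cumulative 16048; (((W₁ (W₂ W₃)) W₄) W₅): 31×38 by 38×39 → 31×39, cost 31·38·39 = 45942; cumulative 61990. Total 61990.
Order Q = (W₁ ((W₂ (W₃ W₄)) W₅)): (W₃ W₄): 15×8 by 8×38 → 15×38, cost 15·8·38 = 4560; (W₂ (W₃ W₄)): 18×15 by 15×38 → 18×38, cost 18·15·38 = 10260; cumulative 14820; ((W₂ (W₃ W₄)) W₅): 18×38 by 38×39 → 18×39, cost 18·38·39 = 26676; cumulative 41496; (W₁ ((W₂ (W₃ W₄)) W₅)): 31×18 by 18×39 → 31×39, cost 31·18·39 = 21762; cumulative 63258. Total 63258.
Difference: |61990 − 63258| = 1268.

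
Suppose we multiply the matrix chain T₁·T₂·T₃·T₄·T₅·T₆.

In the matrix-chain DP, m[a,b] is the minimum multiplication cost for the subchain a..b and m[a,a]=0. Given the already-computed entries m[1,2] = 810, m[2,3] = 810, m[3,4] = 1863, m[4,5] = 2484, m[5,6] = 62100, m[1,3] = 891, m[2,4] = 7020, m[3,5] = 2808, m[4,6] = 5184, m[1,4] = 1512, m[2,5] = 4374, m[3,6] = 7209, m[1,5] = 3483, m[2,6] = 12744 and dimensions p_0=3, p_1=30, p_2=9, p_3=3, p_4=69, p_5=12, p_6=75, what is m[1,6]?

6183

m[1,6] = min over k∈[1,5] of m[1,k]+m[k+1,6]+p_{0}·p_k·p_{6}.
k=1: 0 + 12744 + 3·30·75 = 19494; k=2: 810 + 7209 + 3·9·75 = 10044; k=3: 891 + 5184 + 3·3·75 = 6750; k=4: 1512 + 62100 + 3·69·75 = 79137; k=5: 3483 + 0 + 3·12·75 = 6183.
Minimum: 6183 at k=5.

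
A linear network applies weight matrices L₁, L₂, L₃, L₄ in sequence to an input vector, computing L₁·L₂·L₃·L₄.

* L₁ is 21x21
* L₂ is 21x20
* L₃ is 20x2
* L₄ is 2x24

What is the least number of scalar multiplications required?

2730

Adjacent pairs: L₁L₂ = 21·21·20 = 8820; L₂L₃ = 21·20·2 = 840; L₃L₄ = 20·2·24 = 960.
Length 3: L₁..L₃: k=1: 0+840+21·21·2=1722; k=2: 8820+0+21·20·2=9660 → min 1722 | L₂..L₄: k=2: 0+960+21·20·24=11040; k=3: 840+0+21·2·24=1848 → min 1848.
Length 4: L₁..L₄: k=1: 0+1848+21·21·24=12432; k=2: 8820+960+21·20·24=19860; k=3: 1722+0+21·2·24=2730 → min 2730.
Optimal order: ((L₁·(L₂·L₃))·L₄) with cost 2730.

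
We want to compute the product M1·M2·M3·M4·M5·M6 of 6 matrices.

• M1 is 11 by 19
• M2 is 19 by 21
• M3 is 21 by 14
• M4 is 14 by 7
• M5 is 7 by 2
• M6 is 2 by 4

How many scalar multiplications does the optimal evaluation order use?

Adjacent pairs: M1M2 = 11·19·21 = 4389; M2M3 = 19·21·14 = 5586; M3M4 = 21·14·7 = 2058; M4M5 = 14·7·2 = 196; M5M6 = 7·2·4 = 56.
Length 3: M1..M3: k=1: 0+5586+11·19·14=8512; k=2: 4389+0+11·21·14=7623 → min 7623 | M2..M4: k=2: 0+2058+19·21·7=4851; k=3: 5586+0+19·14·7=7448 → min 4851 | M3..M5: k=3: 0+196+21·14·2=784; k=4: 2058+0+21·7·2=2352 → min 784 | M4..M6: k=4: 0+56+14·7·4=448; k=5: 196+0+14·2·4=308 → min 308.
Length 4: M1..M4: k=1: 0+4851+11·19·7=6314; k=2: 4389+2058+11·21·7=8064; k=3: 7623+0+11·14·7=8701 → min 6314 | M2..M5: k=2: 0+784+19·21·2=1582; k=3: 5586+196+19·14·2=6314; k=4: 4851+0+19·7·2=5117 → min 1582 | M3..M6: k=3: 0+308+21·14·4=1484; k=4: 2058+56+21·7·4=2702; k=5: 784+0+21·2·4=952 → min 952.
Length 5: M1..M5: k=1: 0+1582+11·19·2=2000; k=2: 4389+784+11·21·2=5635; k=3: 7623+196+11·14·2=8127; k=4: 6314+0+11·7·2=6468 → min 2000 | M2..M6: k=2: 0+952+19·21·4=2548; k=3: 5586+308+19·14·4=6958; k=4: 4851+56+19·7·4=5439; k=5: 1582+0+19·2·4=1734 → min 1734.
Length 6: M1..M6: k=1: 0+1734+11·19·4=2570; k=2: 4389+952+11·21·4=6265; k=3: 7623+308+11·14·4=8547; k=4: 6314+56+11·7·4=6678; k=5: 2000+0+11·2·4=2088 → min 2088.
Optimal order: ((M1·(M2·(M3·(M4·M5))))·M6) with cost 2088.

2088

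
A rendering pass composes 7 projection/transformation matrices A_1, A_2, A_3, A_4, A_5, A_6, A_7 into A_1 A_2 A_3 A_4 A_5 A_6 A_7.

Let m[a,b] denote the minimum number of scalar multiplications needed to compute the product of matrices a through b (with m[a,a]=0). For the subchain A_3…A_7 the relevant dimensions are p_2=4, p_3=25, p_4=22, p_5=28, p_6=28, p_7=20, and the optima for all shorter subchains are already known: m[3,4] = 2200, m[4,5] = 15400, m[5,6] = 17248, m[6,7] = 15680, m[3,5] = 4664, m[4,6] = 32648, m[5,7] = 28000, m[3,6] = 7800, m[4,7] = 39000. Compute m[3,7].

m[3,7] = min over k∈[3,6] of m[3,k]+m[k+1,7]+p_{2}·p_k·p_{7}.
k=3: 0 + 39000 + 4·25·20 = 41000; k=4: 2200 + 28000 + 4·22·20 = 31960; k=5: 4664 + 15680 + 4·28·20 = 22584; k=6: 7800 + 0 + 4·28·20 = 10040.
Minimum: 10040 at k=6.

10040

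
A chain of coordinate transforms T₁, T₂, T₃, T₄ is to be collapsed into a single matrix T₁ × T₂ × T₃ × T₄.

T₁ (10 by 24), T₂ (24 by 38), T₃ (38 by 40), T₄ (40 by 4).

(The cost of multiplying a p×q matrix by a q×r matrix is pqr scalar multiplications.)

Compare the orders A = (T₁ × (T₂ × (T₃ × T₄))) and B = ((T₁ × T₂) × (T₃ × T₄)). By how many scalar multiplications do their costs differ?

6032

Order A = (T₁ × (T₂ × (T₃ × T₄))): (T₃ × T₄): 38×40 by 40×4 → 38×4, cost 38·40·4 = 6080; (T₂ × (T₃ × T₄)): 24×38 by 38×4 → 24×4, cost 24·38·4 = 3648; cumulative 9728; (T₁ × (T₂ × (T₃ × T₄))): 10×24 by 24×4 → 10×4, cost 10·24·4 = 960; cumulative 10688. Total 10688.
Order B = ((T₁ × T₂) × (T₃ × T₄)): (T₁ × T₂): 10×24 by 24×38 → 10×38, cost 10·24·38 = 9120; (T₃ × T₄): 38×40 by 40×4 → 38×4, cost 38·40·4 = 6080; ((T₁ × T₂) × (T₃ × T₄)): 10×38 by 38×4 → 10×4, cost 10·38·4 = 1520; cumulative 16720. Total 16720.
Difference: |10688 − 16720| = 6032.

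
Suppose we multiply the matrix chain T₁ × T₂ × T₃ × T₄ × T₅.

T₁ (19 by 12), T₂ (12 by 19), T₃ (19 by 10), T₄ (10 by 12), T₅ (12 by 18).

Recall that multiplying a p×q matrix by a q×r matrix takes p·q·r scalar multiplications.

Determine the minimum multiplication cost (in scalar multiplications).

10140

Adjacent pairs: T₁T₂ = 19·12·19 = 4332; T₂T₃ = 12·19·10 = 2280; T₃T₄ = 19·10·12 = 2280; T₄T₅ = 10·12·18 = 2160.
Length 3: T₁..T₃: k=1: 0+2280+19·12·10=4560; k=2: 4332+0+19·19·10=7942 → min 4560 | T₂..T₄: k=2: 0+2280+12·19·12=5016; k=3: 2280+0+12·10·12=3720 → min 3720 | T₃..T₅: k=3: 0+2160+19·10·18=5580; k=4: 2280+0+19·12·18=6384 → min 5580.
Length 4: T₁..T₄: k=1: 0+3720+19·12·12=6456; k=2: 4332+2280+19·19·12=10944; k=3: 4560+0+19·10·12=6840 → min 6456 | T₂..T₅: k=2: 0+5580+12·19·18=9684; k=3: 2280+2160+12·10·18=6600; k=4: 3720+0+12·12·18=6312 → min 6312.
Length 5: T₁..T₅: k=1: 0+6312+19·12·18=10416; k=2: 4332+5580+19·19·18=16410; k=3: 4560+2160+19·10·18=10140; k=4: 6456+0+19·12·18=10560 → min 10140.
Optimal order: ((T₁ × (T₂ × T₃)) × (T₄ × T₅)) with cost 10140.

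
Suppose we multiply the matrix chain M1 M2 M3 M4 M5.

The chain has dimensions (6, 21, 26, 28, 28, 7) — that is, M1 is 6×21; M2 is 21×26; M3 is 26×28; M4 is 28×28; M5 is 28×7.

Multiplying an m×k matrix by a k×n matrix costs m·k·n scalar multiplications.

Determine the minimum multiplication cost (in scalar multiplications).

Adjacent pairs: M1M2 = 6·21·26 = 3276; M2M3 = 21·26·28 = 15288; M3M4 = 26·28·28 = 20384; M4M5 = 28·28·7 = 5488.
Length 3: M1..M3: k=1: 0+15288+6·21·28=18816; k=2: 3276+0+6·26·28=7644 → min 7644 | M2..M4: k=2: 0+20384+21·26·28=35672; k=3: 15288+0+21·28·28=31752 → min 31752 | M3..M5: k=3: 0+5488+26·28·7=10584; k=4: 20384+0+26·28·7=25480 → min 10584.
Length 4: M1..M4: k=1: 0+31752+6·21·28=35280; k=2: 3276+20384+6·26·28=28028; k=3: 7644+0+6·28·28=12348 → min 12348 | M2..M5: k=2: 0+10584+21·26·7=14406; k=3: 15288+5488+21·28·7=24892; k=4: 31752+0+21·28·7=35868 → min 14406.
Length 5: M1..M5: k=1: 0+14406+6·21·7=15288; k=2: 3276+10584+6·26·7=14952; k=3: 7644+5488+6·28·7=14308; k=4: 12348+0+6·28·7=13524 → min 13524.
Optimal order: ((((M1 M2) M3) M4) M5) with cost 13524.

13524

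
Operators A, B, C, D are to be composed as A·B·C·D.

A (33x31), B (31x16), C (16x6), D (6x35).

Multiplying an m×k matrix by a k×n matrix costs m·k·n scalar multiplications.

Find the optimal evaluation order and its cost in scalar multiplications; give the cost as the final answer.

16044

Adjacent pairs: AB = 33·31·16 = 16368; BC = 31·16·6 = 2976; CD = 16·6·35 = 3360.
Length 3: A..C: k=1: 0+2976+33·31·6=9114; k=2: 16368+0+33·16·6=19536 → min 9114 | B..D: k=2: 0+3360+31·16·35=20720; k=3: 2976+0+31·6·35=9486 → min 9486.
Length 4: A..D: k=1: 0+9486+33·31·35=45291; k=2: 16368+3360+33·16·35=38208; k=3: 9114+0+33·6·35=16044 → min 16044.
Optimal parenthesization: ((A·(B·C))·D) with cost 16044.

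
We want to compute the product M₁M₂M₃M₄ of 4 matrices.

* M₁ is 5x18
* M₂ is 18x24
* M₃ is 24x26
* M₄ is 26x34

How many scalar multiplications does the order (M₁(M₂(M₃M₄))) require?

38964

(M₃M₄): 24×26 by 26×34 → 24×34, cost 24·26·34 = 21216
(M₂(M₃M₄)): 18×24 by 24×34 → 18×34, cost 18·24·34 = 14688; cumulative 35904
(M₁(M₂(M₃M₄))): 5×18 by 18×34 → 5×34, cost 5·18·34 = 3060; cumulative 38964
Total: 38964 scalar multiplications.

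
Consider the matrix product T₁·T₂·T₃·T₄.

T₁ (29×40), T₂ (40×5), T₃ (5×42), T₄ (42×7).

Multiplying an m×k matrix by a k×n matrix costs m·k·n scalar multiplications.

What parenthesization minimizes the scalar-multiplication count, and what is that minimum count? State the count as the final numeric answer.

8285

Adjacent pairs: T₁T₂ = 29·40·5 = 5800; T₂T₃ = 40·5·42 = 8400; T₃T₄ = 5·42·7 = 1470.
Length 3: T₁..T₃: k=1: 0+8400+29·40·42=57120; k=2: 5800+0+29·5·42=11890 → min 11890 | T₂..T₄: k=2: 0+1470+40·5·7=2870; k=3: 8400+0+40·42·7=20160 → min 2870.
Length 4: T₁..T₄: k=1: 0+2870+29·40·7=10990; k=2: 5800+1470+29·5·7=8285; k=3: 11890+0+29·42·7=20416 → min 8285.
Optimal parenthesization: ((T₁·T₂)·(T₃·T₄)) with cost 8285.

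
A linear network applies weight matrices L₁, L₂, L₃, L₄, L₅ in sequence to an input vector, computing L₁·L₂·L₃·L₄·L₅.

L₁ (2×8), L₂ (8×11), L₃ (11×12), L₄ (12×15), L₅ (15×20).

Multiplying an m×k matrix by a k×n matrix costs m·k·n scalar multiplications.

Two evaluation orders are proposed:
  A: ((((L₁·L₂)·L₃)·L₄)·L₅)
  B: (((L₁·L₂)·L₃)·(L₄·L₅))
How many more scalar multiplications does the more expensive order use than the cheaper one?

Order A = ((((L₁·L₂)·L₃)·L₄)·L₅): (L₁·L₂): 2×8 by 8×11 → 2×11, cost 2·8·11 = 176; ((L₁·L₂)·L₃): 2×11 by 11×12 → 2×12, cost 2·11·12 = 264; cumulative 440; (((L₁·L₂)·L₃)·L₄): 2×12 by 12×15 → 2×15, cost 2·12·15 = 360; cumulative 800; ((((L₁·L₂)·L₃)·L₄)·L₅): 2×15 by 15×20 → 2×20, cost 2·15·20 = 600; cumulative 1400. Total 1400.
Order B = (((L₁·L₂)·L₃)·(L₄·L₅)): (L₁·L₂): 2×8 by 8×11 → 2×11, cost 2·8·11 = 176; ((L₁·L₂)·L₃): 2×11 by 11×12 → 2×12, cost 2·11·12 = 264; cumulative 440; (L₄·L₅): 12×15 by 15×20 → 12×20, cost 12·15·20 = 3600; (((L₁·L₂)·L₃)·(L₄·L₅)): 2×12 by 12×20 → 2×20, cost 2·12·20 = 480; cumulative 4520. Total 4520.
Difference: |1400 − 4520| = 3120.

3120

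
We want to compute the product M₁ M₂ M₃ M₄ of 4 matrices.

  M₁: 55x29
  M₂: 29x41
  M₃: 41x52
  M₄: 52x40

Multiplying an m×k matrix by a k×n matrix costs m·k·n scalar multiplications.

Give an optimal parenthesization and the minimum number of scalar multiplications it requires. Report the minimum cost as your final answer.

Adjacent pairs: M₁M₂ = 55·29·41 = 65395; M₂M₃ = 29·41·52 = 61828; M₃M₄ = 41·52·40 = 85280.
Length 3: M₁..M₃: k=1: 0+61828+55·29·52=144768; k=2: 65395+0+55·41·52=182655 → min 144768 | M₂..M₄: k=2: 0+85280+29·41·40=132840; k=3: 61828+0+29·52·40=122148 → min 122148.
Length 4: M₁..M₄: k=1: 0+122148+55·29·40=185948; k=2: 65395+85280+55·41·40=240875; k=3: 144768+0+55·52·40=259168 → min 185948.
Optimal parenthesization: (M₁ ((M₂ M₃) M₄)) with cost 185948.

185948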